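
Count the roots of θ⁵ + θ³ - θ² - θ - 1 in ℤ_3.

Write P(θ) = θ⁵ + θ³ - θ² - θ - 1.
Evaluate at each of the 3 elements of ℤ_3:
P(0) = 2; P(1) = 2; P(2) = 0 → root.
Roots: {2}.

1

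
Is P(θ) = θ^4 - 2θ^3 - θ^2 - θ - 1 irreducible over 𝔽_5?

Yes

Check for roots in 𝔽_5: P(0) = 4; P(1) = 1; P(2) = 3; P(3) = 4; P(4) = 2.
No roots, so no linear factors.
Degree-2 irreducible divisors: test the 10 monic irreducibles of degree 2 over GF(5).
None of them divide P (all give nonzero remainder).
No irreducible factor of degree ≤ 2 exists, so P is irreducible over GF(5).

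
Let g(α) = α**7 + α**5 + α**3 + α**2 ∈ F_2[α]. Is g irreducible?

Check for roots in F_2: g(0) = 0 → root; g(1) = 0 → root.
g(0) = 0, so (α) divides g(α); g is reducible.

No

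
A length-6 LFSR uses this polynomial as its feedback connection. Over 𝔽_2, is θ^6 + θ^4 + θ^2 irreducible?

Write f(θ) = θ^6 + θ^4 + θ^2.
Check for roots in 𝔽_2: f(0) = 0 → root; f(1) = 1.
f(0) = 0, so (θ) divides f(θ); f is reducible.

No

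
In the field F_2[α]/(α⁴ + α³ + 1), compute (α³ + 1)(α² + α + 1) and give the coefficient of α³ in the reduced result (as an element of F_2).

Multiply in F_2[α]: (α³ + 1)·(α² + α + 1) = α⁵ + α⁴ + α³ + α² + α + 1.
Reduce using α⁴ ≡ α³ + 1 (mod α⁴ + α³ + 1).
Reduced: α³ + α² + 1.

1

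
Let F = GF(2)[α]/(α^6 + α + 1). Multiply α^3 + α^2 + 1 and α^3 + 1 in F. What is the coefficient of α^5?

Multiply in GF(2)[α]: (α^3 + α^2 + 1)·(α^3 + 1) = α^6 + α^5 + α^2 + 1.
Reduce using α^6 ≡ α + 1 (mod α^6 + α + 1).
Reduced: α^5 + α^2 + α.

1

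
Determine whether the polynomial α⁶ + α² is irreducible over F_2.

Write h(α) = α⁶ + α².
Check for roots in F_2: h(0) = 0 → root; h(1) = 0 → root.
h(0) = 0, so (α) divides h(α); h is reducible.

No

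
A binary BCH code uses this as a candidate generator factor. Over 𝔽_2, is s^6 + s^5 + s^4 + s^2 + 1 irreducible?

Yes

Write f(s) = s^6 + s^5 + s^4 + s^2 + 1.
Check for roots in 𝔽_2: f(0) = 1; f(1) = 1.
No roots, so no linear factors.
Monic irreducibles of degree 2 over GF(2): s^2 + s + 1.
None of them divide f (all give nonzero remainder).
Monic irreducibles of degree 3 over GF(2): s^3 + s + 1, s^3 + s^2 + 1.
None of them divide f (all give nonzero remainder).
No irreducible factor of degree ≤ 3 exists, so f is irreducible over GF(2).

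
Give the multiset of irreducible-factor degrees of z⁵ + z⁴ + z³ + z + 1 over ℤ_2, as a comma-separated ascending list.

Write h(z) = z⁵ + z⁴ + z³ + z + 1.
Roots in ℤ_2: h(0) = 1; h(1) = 1.
Complete factorization: h(z) = (z⁵ + z⁴ + z³ + z + 1).
Factor degrees with multiplicity: 5 = 5.

5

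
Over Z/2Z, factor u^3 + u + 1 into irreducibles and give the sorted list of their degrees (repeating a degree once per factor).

Write f(u) = u^3 + u + 1.
Roots in Z/2Z: f(0) = 1; f(1) = 1.
Complete factorization: f(u) = (u^3 + u + 1).
Factor degrees with multiplicity: 3 = 3.

3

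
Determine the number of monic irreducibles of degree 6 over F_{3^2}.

x^(9^6) − x is the product of all monic irreducibles of degree dividing 6; Möbius inversion gives N = (1/6) Σ μ(6/d)·9^d.
Divisors of 6: 1, 2, 3, 6; μ(6/d) for each: 1, -1, -1, 1.
Σ = 9^1 − 9^2 − 9^3 + 9^6 = 530640.
N = 530640/6 = 88440.

88440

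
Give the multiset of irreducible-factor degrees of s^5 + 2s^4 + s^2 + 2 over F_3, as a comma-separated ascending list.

1, 1, 3

Write h(s) = s^5 + 2s^4 + s^2 + 2.
Roots in F_3: h(0) = 2; h(1) = 0 → root; h(2) = 1.
Linear factors from roots: (s + 2).
Complete factorization: h(s) = (s + 2)^2·(s^3 + s^2 + s + 2).
Factor degrees with multiplicity: 1 + 1 + 3 = 5.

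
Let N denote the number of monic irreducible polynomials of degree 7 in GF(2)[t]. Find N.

18

Gauss's count: N_{2}(7) = (1/7) Σ_{d|7} μ(7/d)·2^d.
Divisors of 7: 1, 7; μ(7/d) for each: -1, 1.
Σ = − 2^1 + 2^7 = 126.
N = 126/7 = 18.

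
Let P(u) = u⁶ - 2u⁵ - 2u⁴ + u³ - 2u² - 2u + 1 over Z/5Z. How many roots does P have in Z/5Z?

Evaluate at each of the 5 elements of Z/5Z:
P(0) = 1; P(1) = 0 → root; P(2) = 0 → root; P(3) = 0 → root; P(4) = 1.
Roots: {1, 2, 3}.

3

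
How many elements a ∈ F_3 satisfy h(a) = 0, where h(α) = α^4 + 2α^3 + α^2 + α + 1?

Evaluate at each of the 3 elements of F_3:
h(0) = 1; h(1) = 0 → root; h(2) = 0 → root.
Roots: {1, 2}.

2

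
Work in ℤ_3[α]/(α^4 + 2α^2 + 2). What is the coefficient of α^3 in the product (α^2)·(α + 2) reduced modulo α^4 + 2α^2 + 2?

1

Multiply in ℤ_3[α]: (α^2)·(α + 2) = α^3 + 2α^2.
Reduced: α^3 + 2α^2.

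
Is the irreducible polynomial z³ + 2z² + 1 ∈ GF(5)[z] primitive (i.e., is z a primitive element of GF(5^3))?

Write f(z) = z³ + 2z² + 1.
|GF(5^3)^×| = 5^3 − 1 = 124. Prime factorization: 124 = 2^2·31.
f is primitive ⇔ z has order 124 in GF(5)[z]/(f), i.e. z^(124/q) ≠ 1 for each prime q | 124.
z^(62) mod f = 1
z^(4) mod f = 4z² + 4z + 2.
Since z^(62) = 1, the order of z divides 62 < 124; not primitive.

No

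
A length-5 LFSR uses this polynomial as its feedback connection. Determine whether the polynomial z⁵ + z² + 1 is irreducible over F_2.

Yes

Write m(z) = z⁵ + z² + 1.
Check for roots in F_2: m(0) = 1; m(1) = 1.
No roots, so no linear factors.
Monic irreducibles of degree 2 over GF(2): z² + z + 1.
None of them divide m (all give nonzero remainder).
No irreducible factor of degree ≤ 2 exists, so m is irreducible over GF(2).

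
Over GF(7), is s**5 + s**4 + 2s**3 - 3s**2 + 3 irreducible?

Yes

Write P(s) = s**5 + s**4 + 2s**3 - 3s**2 + 3.
Check for roots in GF(7): P(0) = 3; P(1) = 4; P(2) = 6; P(3) = 4; P(4) = 5; P(5) = 1; P(6) = 5.
No roots, so no linear factors.
Degree-2 irreducible divisors: test the 21 monic irreducibles of degree 2 over GF(7).
None of them divide P (all give nonzero remainder).
No irreducible factor of degree ≤ 2 exists, so P is irreducible over GF(7).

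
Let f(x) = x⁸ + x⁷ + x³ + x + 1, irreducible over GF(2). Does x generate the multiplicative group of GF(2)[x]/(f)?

|GF(2^8)^×| = 2^8 − 1 = 255. Prime factorization: 255 = 3·5·17.
f is primitive ⇔ x has order 255 in GF(2)[x]/(f), i.e. x^(255/q) ≠ 1 for each prime q | 255.
x^(85) mod f = 1
x^(51) mod f = x⁴ + x³ + x² + x.
x^(15) mod f = x⁶ + x⁴ + x² + 1.
Since x^(85) = 1, the order of x divides 85 < 255; not primitive.

No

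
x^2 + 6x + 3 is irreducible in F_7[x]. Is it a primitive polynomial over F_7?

Yes

Write f(x) = x^2 + 6x + 3.
|GF(7^2)^×| = 7^2 − 1 = 48. Prime factorization: 48 = 2^4·3.
f is primitive ⇔ x has order 48 in GF(7)[x]/(f), i.e. x^(48/q) ≠ 1 for each prime q | 48.
x^(24) mod f = 6.
x^(16) mod f = 2.
None equal 1, so x has full order 48; f is primitive.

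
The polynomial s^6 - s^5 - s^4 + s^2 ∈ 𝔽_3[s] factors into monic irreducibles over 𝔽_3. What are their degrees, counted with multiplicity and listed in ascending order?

Write g(s) = s^6 - s^5 - s^4 + s^2.
Roots in 𝔽_3: g(0) = 0 → root; g(1) = 0 → root; g(2) = 2.
Linear factors from roots: (s), (s - 1).
Complete factorization: g(s) = (s - 1)·(s)^2·(s^3 - s - 1).
Factor degrees with multiplicity: 1 + 1 + 1 + 3 = 6.

1, 1, 1, 3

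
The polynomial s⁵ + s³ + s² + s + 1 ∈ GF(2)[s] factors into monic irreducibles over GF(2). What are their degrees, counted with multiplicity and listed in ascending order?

Write h(s) = s⁵ + s³ + s² + s + 1.
Roots in GF(2): h(0) = 1; h(1) = 1.
Complete factorization: h(s) = (s⁵ + s³ + s² + s + 1).
Factor degrees with multiplicity: 5 = 5.

5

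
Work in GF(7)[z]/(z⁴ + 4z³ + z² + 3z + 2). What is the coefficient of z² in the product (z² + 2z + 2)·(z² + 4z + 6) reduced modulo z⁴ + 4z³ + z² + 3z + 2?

1

Multiply in GF(7)[z]: (z² + 2z + 2)·(z² + 4z + 6) = z⁴ + 6z³ + 2z² + 6z + 5.
Reduce using z⁴ ≡ 3z³ + 6z² + 4z + 5 (mod z⁴ + 4z³ + z² + 3z + 2).
Reduced: 2z³ + z² + 3z + 3.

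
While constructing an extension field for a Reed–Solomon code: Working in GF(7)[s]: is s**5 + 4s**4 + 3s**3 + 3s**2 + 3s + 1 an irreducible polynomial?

Yes

Write m(s) = s**5 + 4s**4 + 3s**3 + 3s**2 + 3s + 1.
Check for roots in GF(7): m(0) = 1; m(1) = 1; m(2) = 6; m(3) = 6; m(4) = 5; m(5) = 1; m(6) = 1.
No roots, so no linear factors.
Degree-2 irreducible divisors: test the 21 monic irreducibles of degree 2 over GF(7).
None of them divide m (all give nonzero remainder).
No irreducible factor of degree ≤ 2 exists, so m is irreducible over GF(7).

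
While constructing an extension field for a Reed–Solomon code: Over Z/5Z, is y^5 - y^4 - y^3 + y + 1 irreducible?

Yes

Write h(y) = y^5 - y^4 - y^3 + y + 1.
Check for roots in Z/5Z: h(0) = 1; h(1) = 1; h(2) = 1; h(3) = 4; h(4) = 4.
No roots, so no linear factors.
Degree-2 irreducible divisors: test the 10 monic irreducibles of degree 2 over GF(5).
None of them divide h (all give nonzero remainder).
No irreducible factor of degree ≤ 2 exists, so h is irreducible over GF(5).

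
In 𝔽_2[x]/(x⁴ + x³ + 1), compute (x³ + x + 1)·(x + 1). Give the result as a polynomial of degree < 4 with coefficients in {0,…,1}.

x^2

Multiply in 𝔽_2[x]: (x³ + x + 1)·(x + 1) = x⁴ + x³ + x² + 1.
Reduce using x⁴ ≡ x³ + 1 (mod x⁴ + x³ + 1).
Reduced: x².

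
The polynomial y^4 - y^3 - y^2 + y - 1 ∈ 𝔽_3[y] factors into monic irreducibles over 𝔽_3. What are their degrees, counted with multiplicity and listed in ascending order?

Write h(y) = y^4 - y^3 - y^2 + y - 1.
Roots in 𝔽_3: h(0) = 2; h(1) = 2; h(2) = 2.
Complete factorization: h(y) = (y^4 - y^3 - y^2 + y - 1).
Factor degrees with multiplicity: 4 = 4.

4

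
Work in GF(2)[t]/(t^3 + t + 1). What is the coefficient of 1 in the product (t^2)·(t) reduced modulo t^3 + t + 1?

Multiply in GF(2)[t]: (t^2)·(t) = t^3.
Reduce using t^3 ≡ t + 1 (mod t^3 + t + 1).
Reduced: t + 1.

1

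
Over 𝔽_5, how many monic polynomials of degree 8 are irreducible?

48750

The number of monic irreducibles of degree 8 over GF(5) is (1/8)·Σ_{d∣8} μ(8/d) 5^d.
Divisors of 8: 1, 2, 4, 8; μ(8/d) for each: 0, 0, -1, 1.
Σ = − 5^4 + 5^8 = 390000.
N = 390000/8 = 48750.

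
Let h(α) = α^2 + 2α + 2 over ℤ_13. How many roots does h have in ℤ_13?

2

Evaluate at each of the 13 elements of ℤ_13:
h(0) = 2; h(1) = 5; h(2) = 10; h(3) = 4; h(4) = 0 → root; h(5) = 11; h(6) = 11; h(7) = 0 → root; h(8) = 4; h(9) = 10; h(10) = 5; h(11) = 2; h(12) = 1.
Roots: {4, 7}.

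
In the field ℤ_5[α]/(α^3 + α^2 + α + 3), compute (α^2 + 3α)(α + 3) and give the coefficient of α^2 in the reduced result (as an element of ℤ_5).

Multiply in ℤ_5[α]: (α^2 + 3α)·(α + 3) = α^3 + α^2 + 4α.
Reduce using α^3 ≡ 4α^2 + 4α + 2 (mod α^3 + α^2 + α + 3).
Reduced: 3α + 2.

0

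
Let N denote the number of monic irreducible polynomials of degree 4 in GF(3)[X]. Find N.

Gauss's count: N_{3}(4) = (1/4) Σ_{d|4} μ(4/d)·3^d.
Divisors of 4: 1, 2, 4; μ(4/d) for each: 0, -1, 1.
Σ = − 3^2 + 3^4 = 72.
N = 72/4 = 18.

18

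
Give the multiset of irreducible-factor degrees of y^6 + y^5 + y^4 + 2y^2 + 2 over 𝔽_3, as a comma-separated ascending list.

Write g(y) = y^6 + y^5 + y^4 + 2y^2 + 2.
Roots in 𝔽_3: g(0) = 2; g(1) = 1; g(2) = 2.
Complete factorization: g(y) = (y^6 + y^5 + y^4 + 2y^2 + 2).
Factor degrees with multiplicity: 6 = 6.

6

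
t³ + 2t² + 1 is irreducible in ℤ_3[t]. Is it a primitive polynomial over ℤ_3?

Write f(t) = t³ + 2t² + 1.
|GF(3^3)^×| = 3^3 − 1 = 26. Prime factorization: 26 = 2·13.
f is primitive ⇔ t has order 26 in GF(3)[t]/(f), i.e. t^(26/q) ≠ 1 for each prime q | 26.
t^(13) mod f = 2.
t^(2) mod f = t².
None equal 1, so t has full order 26; f is primitive.

Yes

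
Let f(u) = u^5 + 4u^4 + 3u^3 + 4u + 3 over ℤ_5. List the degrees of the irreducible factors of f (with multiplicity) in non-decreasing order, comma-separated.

Roots in ℤ_5: f(0) = 3; f(1) = 0 → root; f(2) = 1; f(3) = 3; f(4) = 4.
Linear factors from roots: (u + 4).
Complete factorization: f(u) = (u + 4)·(u^2 + 2u + 4)·(u^2 + 3u + 3).
Factor degrees with multiplicity: 1 + 2 + 2 = 5.

1, 2, 2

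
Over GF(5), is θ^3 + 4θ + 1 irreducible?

No

Write P(θ) = θ^3 + 4θ + 1.
Check for roots in GF(5): P(0) = 1; P(1) = 1; P(2) = 2; P(3) = 0 → root; P(4) = 1.
P(3) = 0, so (θ − 3) divides P(θ); P is reducible.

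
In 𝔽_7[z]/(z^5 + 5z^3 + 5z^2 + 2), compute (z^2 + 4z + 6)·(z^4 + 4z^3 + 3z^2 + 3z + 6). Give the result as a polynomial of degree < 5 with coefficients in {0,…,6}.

Multiply in 𝔽_7[z]: (z^2 + 4z + 6)·(z^4 + 4z^3 + 3z^2 + 3z + 6) = z^6 + z^5 + 4z^4 + 4z^3 + z^2 + 1.
Reduce using z^5 ≡ 2z^3 + 2z^2 + 5 (mod z^5 + 5z^3 + 5z^2 + 2).
Reduced: 6z^4 + z^3 + 3z^2 + 5z + 6.

6z^4 + z^3 + 3z^2 + 5z + 6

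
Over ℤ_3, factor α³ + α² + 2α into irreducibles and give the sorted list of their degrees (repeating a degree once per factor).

Write g(α) = α³ + α² + 2α.
Roots in ℤ_3: g(0) = 0 → root; g(1) = 1; g(2) = 1.
Linear factors from roots: (α).
Complete factorization: g(α) = (α)·(α² + α + 2).
Factor degrees with multiplicity: 1 + 2 = 3.

1, 2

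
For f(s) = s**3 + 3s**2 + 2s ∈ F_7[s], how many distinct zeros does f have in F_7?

3

Evaluate at each of the 7 elements of F_7:
f(0) = 0 → root; f(1) = 6; f(2) = 3; f(3) = 4; f(4) = 1; f(5) = 0 → root; f(6) = 0 → root.
Roots: {0, 5, 6}.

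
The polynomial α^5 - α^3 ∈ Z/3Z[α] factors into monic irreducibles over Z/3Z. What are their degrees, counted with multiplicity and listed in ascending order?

1, 1, 1, 1, 1

Write h(α) = α^5 - α^3.
Roots in Z/3Z: h(0) = 0 → root; h(1) = 0 → root; h(2) = 0 → root.
Linear factors from roots: (α), (α - 1), (α + 1).
Complete factorization: h(α) = (α + 1)·(α - 1)·(α)^3.
Factor degrees with multiplicity: 1 + 1 + 1 + 1 + 1 = 5.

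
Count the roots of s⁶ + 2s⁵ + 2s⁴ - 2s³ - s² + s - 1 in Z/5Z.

Write h(s) = s⁶ + 2s⁵ + 2s⁴ - 2s³ - s² + s - 1.
Evaluate at each of the 5 elements of Z/5Z:
h(0) = 4; h(1) = 2; h(2) = 1; h(3) = 1; h(4) = 0 → root.
Roots: {4}.

1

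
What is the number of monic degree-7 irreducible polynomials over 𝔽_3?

312

By the necklace-counting formula, N_3(7) = (1/7) Σ_{d|7} μ(7/d)·3^d.
Divisors of 7: 1, 7; μ(7/d) for each: -1, 1.
Σ = − 3^1 + 3^7 = 2184.
N = 2184/7 = 312.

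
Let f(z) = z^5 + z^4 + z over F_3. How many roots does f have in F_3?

2

Evaluate at each of the 3 elements of F_3:
f(0) = 0 → root; f(1) = 0 → root; f(2) = 2.
Roots: {0, 1}.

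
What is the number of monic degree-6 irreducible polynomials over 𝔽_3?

By the necklace-counting formula, N_3(6) = (1/6) Σ_{d|6} μ(6/d)·3^d.
Divisors of 6: 1, 2, 3, 6; μ(6/d) for each: 1, -1, -1, 1.
Σ = 3^1 − 3^2 − 3^3 + 3^6 = 696.
N = 696/6 = 116.

116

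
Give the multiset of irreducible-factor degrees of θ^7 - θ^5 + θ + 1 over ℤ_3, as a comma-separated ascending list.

Write f(θ) = θ^7 - θ^5 + θ + 1.
Roots in ℤ_3: f(0) = 1; f(1) = 2; f(2) = 0 → root.
Linear factors from roots: (θ + 1).
Complete factorization: f(θ) = (θ + 1)^2·(θ^2 - θ - 1)·(θ^3 - θ^2 - θ - 1).
Factor degrees with multiplicity: 1 + 1 + 2 + 3 = 7.

1, 1, 2, 3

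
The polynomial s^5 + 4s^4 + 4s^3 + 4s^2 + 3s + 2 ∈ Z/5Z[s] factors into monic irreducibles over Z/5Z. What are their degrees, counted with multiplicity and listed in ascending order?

Write h(s) = s^5 + 4s^4 + 4s^3 + 4s^2 + 3s + 2.
Roots in Z/5Z: h(0) = 2; h(1) = 3; h(2) = 2; h(3) = 2; h(4) = 2.
Complete factorization: h(s) = (s^2 + 4s + 2)·(s^3 + 2s + 1).
Factor degrees with multiplicity: 2 + 3 = 5.

2, 3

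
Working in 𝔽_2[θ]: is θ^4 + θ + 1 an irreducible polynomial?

Yes

Write P(θ) = θ^4 + θ + 1.
Check for roots in 𝔽_2: P(0) = 1; P(1) = 1.
No roots, so no linear factors.
Monic irreducibles of degree 2 over GF(2): θ^2 + θ + 1.
None of them divide P (all give nonzero remainder).
No irreducible factor of degree ≤ 2 exists, so P is irreducible over GF(2).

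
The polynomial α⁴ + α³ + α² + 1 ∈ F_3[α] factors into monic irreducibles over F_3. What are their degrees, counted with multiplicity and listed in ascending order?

Write f(α) = α⁴ + α³ + α² + 1.
Roots in F_3: f(0) = 1; f(1) = 1; f(2) = 2.
Complete factorization: f(α) = (α⁴ + α³ + α² + 1).
Factor degrees with multiplicity: 4 = 4.

4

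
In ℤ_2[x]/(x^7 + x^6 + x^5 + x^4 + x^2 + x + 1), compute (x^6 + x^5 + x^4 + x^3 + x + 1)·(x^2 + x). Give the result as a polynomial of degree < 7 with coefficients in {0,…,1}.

Multiply in ℤ_2[x]: (x^6 + x^5 + x^4 + x^3 + x + 1)·(x^2 + x) = x^8 + x^4 + x^3 + x.
Reduce using x^7 ≡ x^6 + x^5 + x^4 + x^2 + x + 1 (mod x^7 + x^6 + x^5 + x^4 + x^2 + x + 1).
Reduced: x + 1.

x + 1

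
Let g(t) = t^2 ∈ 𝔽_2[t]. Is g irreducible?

No

Check for roots in 𝔽_2: g(0) = 0 → root; g(1) = 1.
g(0) = 0, so (t) divides g(t); g is reducible.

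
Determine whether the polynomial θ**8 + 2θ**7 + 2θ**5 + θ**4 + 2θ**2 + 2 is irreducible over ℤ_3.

Write m(θ) = θ**8 + 2θ**7 + 2θ**5 + θ**4 + 2θ**2 + 2.
Check for roots in ℤ_3: m(0) = 2; m(1) = 1; m(2) = 2.
No roots, so no linear factors.
Monic irreducibles of degree 2 over GF(3): θ**2 + 1, θ**2 + θ + 2, θ**2 + 2θ + 2.
None of them divide m (all give nonzero remainder).
Degree-3 irreducible divisors: test the 8 monic irreducibles of degree 3 over GF(3).
None of them divide m (all give nonzero remainder).
Degree-4 irreducible divisors: test the 18 monic irreducibles of degree 4 over GF(3).
None of them divide m (all give nonzero remainder).
No irreducible factor of degree ≤ 4 exists, so m is irreducible over GF(3).

Yes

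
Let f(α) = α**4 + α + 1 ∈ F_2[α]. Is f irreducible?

Check for roots in F_2: f(0) = 1; f(1) = 1.
No roots, so no linear factors.
Monic irreducibles of degree 2 over GF(2): α**2 + α + 1.
None of them divide f (all give nonzero remainder).
No irreducible factor of degree ≤ 2 exists, so f is irreducible over GF(2).

Yes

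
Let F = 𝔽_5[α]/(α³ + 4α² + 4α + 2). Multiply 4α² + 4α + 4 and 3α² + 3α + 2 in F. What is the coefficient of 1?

1

Multiply in 𝔽_5[α]: (4α² + 4α + 4)·(3α² + 3α + 2) = 2α⁴ + 4α³ + 2α² + 3.
Reduce using α³ ≡ α² + α + 3 (mod α³ + 4α² + 4α + 2).
Reduced: 2α + 1.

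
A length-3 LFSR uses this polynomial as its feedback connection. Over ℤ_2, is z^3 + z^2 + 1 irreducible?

Yes

Write P(z) = z^3 + z^2 + 1.
Check for roots in ℤ_2: P(0) = 1; P(1) = 1.
No roots. A degree-3 polynomial over a field with no linear factor is irreducible.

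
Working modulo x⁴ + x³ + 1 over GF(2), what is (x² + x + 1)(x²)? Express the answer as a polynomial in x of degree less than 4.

Multiply in GF(2)[x]: (x² + x + 1)·(x²) = x⁴ + x³ + x².
Reduce using x⁴ ≡ x³ + 1 (mod x⁴ + x³ + 1).
Reduced: x² + 1.

x^2 + 1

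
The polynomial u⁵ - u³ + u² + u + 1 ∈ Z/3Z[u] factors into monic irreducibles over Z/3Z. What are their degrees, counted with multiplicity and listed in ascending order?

Write f(u) = u⁵ - u³ + u² + u + 1.
Roots in Z/3Z: f(0) = 1; f(1) = 0 → root; f(2) = 1.
Linear factors from roots: (u - 1).
Complete factorization: f(u) = (u - 1)·(u² + 1)·(u² + u - 1).
Factor degrees with multiplicity: 1 + 2 + 2 = 5.

1, 2, 2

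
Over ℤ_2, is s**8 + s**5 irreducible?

Write f(s) = s**8 + s**5.
Check for roots in ℤ_2: f(0) = 0 → root; f(1) = 0 → root.
f(0) = 0, so (s) divides f(s); f is reducible.

No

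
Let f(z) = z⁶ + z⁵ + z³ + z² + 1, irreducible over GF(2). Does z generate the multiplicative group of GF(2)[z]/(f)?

|GF(2^6)^×| = 2^6 − 1 = 63. Prime factorization: 63 = 3^2·7.
f is primitive ⇔ z has order 63 in GF(2)[z]/(f), i.e. z^(63/q) ≠ 1 for each prime q | 63.
z^(21) mod f = z⁴ + z² + z + 1.
z^(9) mod f = z² + z.
None equal 1, so z has full order 63; f is primitive.

Yes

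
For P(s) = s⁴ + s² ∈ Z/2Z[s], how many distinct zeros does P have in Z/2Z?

2

Evaluate at each of the 2 elements of Z/2Z:
P(0) = 0 → root; P(1) = 0 → root.
Roots: {0, 1}.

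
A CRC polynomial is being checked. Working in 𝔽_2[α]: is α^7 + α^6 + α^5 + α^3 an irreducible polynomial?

Write P(α) = α^7 + α^6 + α^5 + α^3.
Check for roots in 𝔽_2: P(0) = 0 → root; P(1) = 0 → root.
P(0) = 0, so (α) divides P(α); P is reducible.

No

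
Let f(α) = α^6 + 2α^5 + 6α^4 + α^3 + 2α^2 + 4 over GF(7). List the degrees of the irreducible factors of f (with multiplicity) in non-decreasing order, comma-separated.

1, 2, 3

Linear factors from roots: (α + 4).
Complete factorization: f(α) = (α + 4)·(α^2 + 4)·(α^3 + 5α^2 + 3α + 2).
Factor degrees with multiplicity: 1 + 2 + 3 = 6.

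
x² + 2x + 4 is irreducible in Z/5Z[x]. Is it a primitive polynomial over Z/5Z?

No

Write f(x) = x² + 2x + 4.
|GF(5^2)^×| = 5^2 − 1 = 24. Prime factorization: 24 = 2^3·3.
f is primitive ⇔ x has order 24 in GF(5)[x]/(f), i.e. x^(24/q) ≠ 1 for each prime q | 24.
x^(12) mod f = 1
x^(8) mod f = 2x + 4.
Since x^(12) = 1, the order of x divides 12 < 24; not primitive.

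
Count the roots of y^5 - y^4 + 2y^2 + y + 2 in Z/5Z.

Write f(y) = y^5 - y^4 + 2y^2 + y + 2.
Evaluate at each of the 5 elements of Z/5Z:
f(0) = 2; f(1) = 0 → root; f(2) = 3; f(3) = 0 → root; f(4) = 1.
Roots: {1, 3}.

2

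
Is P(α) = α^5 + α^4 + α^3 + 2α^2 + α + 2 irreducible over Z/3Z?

Check for roots in Z/3Z: P(0) = 2; P(1) = 2; P(2) = 2.
No roots, so no linear factors.
Monic irreducibles of degree 2 over GF(3): α^2 + 1, α^2 + α + 2, α^2 + 2α + 2.
None of them divide P (all give nonzero remainder).
No irreducible factor of degree ≤ 2 exists, so P is irreducible over GF(3).

Yes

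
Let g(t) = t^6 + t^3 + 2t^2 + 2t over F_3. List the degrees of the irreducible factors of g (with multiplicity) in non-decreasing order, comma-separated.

1, 1, 1, 1, 2

Roots in F_3: g(0) = 0 → root; g(1) = 0 → root; g(2) = 0 → root.
Linear factors from roots: (t), (t + 2), (t + 1).
Complete factorization: g(t) = (t)·(t + 1)·(t + 2)^2·(t^2 + t + 2).
Factor degrees with multiplicity: 1 + 1 + 1 + 1 + 2 = 6.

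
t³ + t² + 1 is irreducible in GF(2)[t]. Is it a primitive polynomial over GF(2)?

Write f(t) = t³ + t² + 1.
|GF(2^3)^×| = 2^3 − 1 = 7. Prime factorization: 7 = 7.
f is primitive ⇔ t has order 7 in GF(2)[t]/(f), i.e. t^(7/q) ≠ 1 for each prime q | 7.
t^(1) mod f = t.
None equal 1, so t has full order 7; f is primitive.

Yes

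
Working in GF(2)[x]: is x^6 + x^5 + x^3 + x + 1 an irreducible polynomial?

No

Write g(x) = x^6 + x^5 + x^3 + x + 1.
Check for roots in GF(2): g(0) = 1; g(1) = 1.
No roots, so no linear factors.
Monic irreducibles of degree 2 over GF(2): x^2 + x + 1.
x^2 + x + 1 divides g: g(x) = (x^2 + x + 1)·(x^4 + x^2 + 1).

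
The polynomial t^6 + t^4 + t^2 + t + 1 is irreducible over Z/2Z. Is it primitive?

No

Write f(t) = t^6 + t^4 + t^2 + t + 1.
|GF(2^6)^×| = 2^6 − 1 = 63. Prime factorization: 63 = 3^2·7.
f is primitive ⇔ t has order 63 in GF(2)[t]/(f), i.e. t^(63/q) ≠ 1 for each prime q | 63.
t^(21) mod f = 1
t^(9) mod f = t^4 + t^2 + t.
Since t^(21) = 1, the order of t divides 21 < 63; not primitive.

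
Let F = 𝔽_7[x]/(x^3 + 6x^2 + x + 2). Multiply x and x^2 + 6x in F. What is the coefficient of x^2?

0

Multiply in 𝔽_7[x]: (x)·(x^2 + 6x) = x^3 + 6x^2.
Reduce using x^3 ≡ x^2 + 6x + 5 (mod x^3 + 6x^2 + x + 2).
Reduced: 6x + 5.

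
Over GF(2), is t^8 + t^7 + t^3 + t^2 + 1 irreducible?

Yes

Write g(t) = t^8 + t^7 + t^3 + t^2 + 1.
Check for roots in GF(2): g(0) = 1; g(1) = 1.
No roots, so no linear factors.
Monic irreducibles of degree 2 over GF(2): t^2 + t + 1.
None of them divide g (all give nonzero remainder).
Monic irreducibles of degree 3 over GF(2): t^3 + t + 1, t^3 + t^2 + 1.
None of them divide g (all give nonzero remainder).
Monic irreducibles of degree 4 over GF(2): t^4 + t + 1, t^4 + t^3 + 1, t^4 + t^3 + t^2 + t + 1.
None of them divide g (all give nonzero remainder).
No irreducible factor of degree ≤ 4 exists, so g is irreducible over GF(2).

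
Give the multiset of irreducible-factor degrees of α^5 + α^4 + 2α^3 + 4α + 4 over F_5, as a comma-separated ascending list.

Write g(α) = α^5 + α^4 + 2α^3 + 4α + 4.
Roots in F_5: g(0) = 4; g(1) = 2; g(2) = 1; g(3) = 4; g(4) = 3.
Complete factorization: g(α) = (α^2 + 3α + 4)·(α^3 + 3α^2 + 4α + 1).
Factor degrees with multiplicity: 2 + 3 = 5.

2, 3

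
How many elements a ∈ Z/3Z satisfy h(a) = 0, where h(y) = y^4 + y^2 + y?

2

Evaluate at each of the 3 elements of Z/3Z:
h(0) = 0 → root; h(1) = 0 → root; h(2) = 1.
Roots: {0, 1}.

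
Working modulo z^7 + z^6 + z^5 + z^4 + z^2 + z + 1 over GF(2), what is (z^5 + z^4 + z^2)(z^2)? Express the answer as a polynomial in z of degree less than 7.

Multiply in GF(2)[z]: (z^5 + z^4 + z^2)·(z^2) = z^7 + z^6 + z^4.
Reduce using z^7 ≡ z^6 + z^5 + z^4 + z^2 + z + 1 (mod z^7 + z^6 + z^5 + z^4 + z^2 + z + 1).
Reduced: z^5 + z^2 + z + 1.

z^5 + z^2 + z + 1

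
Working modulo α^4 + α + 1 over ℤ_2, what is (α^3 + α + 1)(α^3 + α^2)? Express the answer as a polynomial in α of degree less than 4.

α^3 + α^2 + 1

Multiply in ℤ_2[α]: (α^3 + α + 1)·(α^3 + α^2) = α^6 + α^5 + α^4 + α^2.
Reduce using α^4 ≡ α + 1 (mod α^4 + α + 1).
Reduced: α^3 + α^2 + 1.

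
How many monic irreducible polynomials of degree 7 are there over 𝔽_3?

x^(3^7) − x is the product of all monic irreducibles of degree dividing 7; Möbius inversion gives N = (1/7) Σ μ(7/d)·3^d.
Divisors of 7: 1, 7; μ(7/d) for each: -1, 1.
Σ = − 3^1 + 3^7 = 2184.
N = 2184/7 = 312.

312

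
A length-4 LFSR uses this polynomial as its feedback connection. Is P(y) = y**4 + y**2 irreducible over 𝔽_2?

Check for roots in 𝔽_2: P(0) = 0 → root; P(1) = 0 → root.
P(0) = 0, so (y) divides P(y); P is reducible.

No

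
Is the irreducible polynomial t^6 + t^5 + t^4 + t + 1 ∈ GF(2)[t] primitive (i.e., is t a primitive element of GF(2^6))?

Write f(t) = t^6 + t^5 + t^4 + t + 1.
|GF(2^6)^×| = 2^6 − 1 = 63. Prime factorization: 63 = 3^2·7.
f is primitive ⇔ t has order 63 in GF(2)[t]/(f), i.e. t^(63/q) ≠ 1 for each prime q | 63.
t^(21) mod f = t^4 + t^3 + 1.
t^(9) mod f = t^5 + t^2 + t + 1.
None equal 1, so t has full order 63; f is primitive.

Yes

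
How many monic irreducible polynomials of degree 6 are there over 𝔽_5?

The number of monic irreducibles of degree 6 over GF(5) is (1/6)·Σ_{d∣6} μ(6/d) 5^d.
Divisors of 6: 1, 2, 3, 6; μ(6/d) for each: 1, -1, -1, 1.
Σ = 5^1 − 5^2 − 5^3 + 5^6 = 15480.
N = 15480/6 = 2580.

2580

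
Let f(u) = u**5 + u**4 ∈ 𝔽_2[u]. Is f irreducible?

No

Check for roots in 𝔽_2: f(0) = 0 → root; f(1) = 0 → root.
f(0) = 0, so (u) divides f(u); f is reducible.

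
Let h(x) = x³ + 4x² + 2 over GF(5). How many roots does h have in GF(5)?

Evaluate at each of the 5 elements of GF(5):
h(0) = 2; h(1) = 2; h(2) = 1; h(3) = 0 → root; h(4) = 0 → root.
Roots: {3, 4}.

2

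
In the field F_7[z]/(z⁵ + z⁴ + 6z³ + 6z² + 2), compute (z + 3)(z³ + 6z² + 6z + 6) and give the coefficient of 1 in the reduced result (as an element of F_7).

Multiply in F_7[z]: (z + 3)·(z³ + 6z² + 6z + 6) = z⁴ + 2z³ + 3z² + 3z + 4.
Reduced: z⁴ + 2z³ + 3z² + 3z + 4.

4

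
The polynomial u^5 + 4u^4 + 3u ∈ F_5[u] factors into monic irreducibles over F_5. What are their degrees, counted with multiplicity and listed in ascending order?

1, 1, 3

Write h(u) = u^5 + 4u^4 + 3u.
Roots in F_5: h(0) = 0 → root; h(1) = 3; h(2) = 2; h(3) = 1; h(4) = 0 → root.
Linear factors from roots: (u), (u + 1).
Complete factorization: h(u) = (u)·(u + 1)·(u^3 + 3u^2 + 2u + 3).
Factor degrees with multiplicity: 1 + 1 + 3 = 5.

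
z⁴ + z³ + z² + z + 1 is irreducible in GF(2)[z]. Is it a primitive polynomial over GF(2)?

Write f(z) = z⁴ + z³ + z² + z + 1.
|GF(2^4)^×| = 2^4 − 1 = 15. Prime factorization: 15 = 3·5.
f is primitive ⇔ z has order 15 in GF(2)[z]/(f), i.e. z^(15/q) ≠ 1 for each prime q | 15.
z^(5) mod f = 1
z^(3) mod f = z³.
Since z^(5) = 1, the order of z divides 5 < 15; not primitive.

No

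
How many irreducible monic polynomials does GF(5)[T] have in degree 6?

2580

The number of monic irreducibles of degree 6 over GF(5) is (1/6)·Σ_{d∣6} μ(6/d) 5^d.
Divisors of 6: 1, 2, 3, 6; μ(6/d) for each: 1, -1, -1, 1.
Σ = 5^1 − 5^2 − 5^3 + 5^6 = 15480.
N = 15480/6 = 2580.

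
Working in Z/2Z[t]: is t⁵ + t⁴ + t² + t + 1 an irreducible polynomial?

Yes

Write h(t) = t⁵ + t⁴ + t² + t + 1.
Check for roots in Z/2Z: h(0) = 1; h(1) = 1.
No roots, so no linear factors.
Monic irreducibles of degree 2 over GF(2): t² + t + 1.
None of them divide h (all give nonzero remainder).
No irreducible factor of degree ≤ 2 exists, so h is irreducible over GF(2).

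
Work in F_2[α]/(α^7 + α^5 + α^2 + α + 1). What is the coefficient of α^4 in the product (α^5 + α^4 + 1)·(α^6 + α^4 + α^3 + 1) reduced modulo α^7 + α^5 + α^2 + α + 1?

0

Multiply in F_2[α]: (α^5 + α^4 + 1)·(α^6 + α^4 + α^3 + 1) = α^11 + α^10 + α^9 + α^7 + α^6 + α^5 + α^3 + 1.
Reduce using α^7 ≡ α^5 + α^2 + α + 1 (mod α^7 + α^5 + α^2 + α + 1).
Reduced: α^6 + α^3.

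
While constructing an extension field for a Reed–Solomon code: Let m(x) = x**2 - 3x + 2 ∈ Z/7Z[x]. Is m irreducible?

Check for roots in Z/7Z: m(0) = 2; m(1) = 0 → root; m(2) = 0 → root; m(3) = 2; m(4) = 6; m(5) = 5; m(6) = 6.
m(1) = 0, so (x − 1) divides m(x); m is reducible.

No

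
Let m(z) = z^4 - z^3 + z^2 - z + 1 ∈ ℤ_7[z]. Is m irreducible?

Yes

Check for roots in ℤ_7: m(0) = 1; m(1) = 1; m(2) = 4; m(3) = 5; m(4) = 2; m(5) = 3; m(6) = 5.
No roots, so no linear factors.
Degree-2 irreducible divisors: test the 21 monic irreducibles of degree 2 over GF(7).
None of them divide m (all give nonzero remainder).
No irreducible factor of degree ≤ 2 exists, so m is irreducible over GF(7).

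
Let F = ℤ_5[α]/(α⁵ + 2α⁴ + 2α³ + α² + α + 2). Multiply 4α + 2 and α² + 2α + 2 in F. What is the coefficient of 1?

Multiply in ℤ_5[α]: (4α + 2)·(α² + 2α + 2) = 4α³ + 2α + 4.
Reduced: 4α³ + 2α + 4.

4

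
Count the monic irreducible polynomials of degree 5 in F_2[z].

By the necklace-counting formula, N_2(5) = (1/5) Σ_{d|5} μ(5/d)·2^d.
Divisors of 5: 1, 5; μ(5/d) for each: -1, 1.
Σ = − 2^1 + 2^5 = 30.
N = 30/5 = 6.

6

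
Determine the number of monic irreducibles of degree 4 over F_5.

x^(5^4) − x is the product of all monic irreducibles of degree dividing 4; Möbius inversion gives N = (1/4) Σ μ(4/d)·5^d.
Divisors of 4: 1, 2, 4; μ(4/d) for each: 0, -1, 1.
Σ = − 5^2 + 5^4 = 600.
N = 600/4 = 150.

150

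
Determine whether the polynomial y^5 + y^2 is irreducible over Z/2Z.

Write f(y) = y^5 + y^2.
Check for roots in Z/2Z: f(0) = 0 → root; f(1) = 0 → root.
f(0) = 0, so (y) divides f(y); f is reducible.

No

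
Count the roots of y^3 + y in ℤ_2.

2

Write g(y) = y^3 + y.
Evaluate at each of the 2 elements of ℤ_2:
g(0) = 0 → root; g(1) = 0 → root.
Roots: {0, 1}.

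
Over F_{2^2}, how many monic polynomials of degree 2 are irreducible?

Gauss's count: N_{4}(2) = (1/2) Σ_{d|2} μ(2/d)·4^d.
Divisors of 2: 1, 2; μ(2/d) for each: -1, 1.
Σ = − 4^1 + 4^2 = 12.
N = 12/2 = 6.

6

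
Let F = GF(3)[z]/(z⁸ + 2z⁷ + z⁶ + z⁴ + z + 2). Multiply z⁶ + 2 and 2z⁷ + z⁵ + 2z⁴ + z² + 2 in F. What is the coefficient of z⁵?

Multiply in GF(3)[z]: (z⁶ + 2)·(2z⁷ + z⁵ + 2z⁴ + z² + 2) = 2z¹³ + z¹¹ + 2z¹⁰ + z⁸ + z⁷ + 2z⁶ + 2z⁵ + z⁴ + 2z² + 1.
Reduce using z⁸ ≡ z⁷ + 2z⁶ + 2z⁴ + 2z + 1 (mod z⁸ + 2z⁷ + z⁶ + z⁴ + z + 2).
Reduced: z⁷ + z⁵ + 2z² + 2z.

1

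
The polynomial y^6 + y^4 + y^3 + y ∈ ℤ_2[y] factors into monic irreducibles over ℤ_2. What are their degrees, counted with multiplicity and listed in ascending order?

Write f(y) = y^6 + y^4 + y^3 + y.
Roots in ℤ_2: f(0) = 0 → root; f(1) = 0 → root.
Linear factors from roots: (y), (y + 1).
Complete factorization: f(y) = (y)·(y + 1)^3·(y^2 + y + 1).
Factor degrees with multiplicity: 1 + 1 + 1 + 1 + 2 = 6.

1, 1, 1, 1, 2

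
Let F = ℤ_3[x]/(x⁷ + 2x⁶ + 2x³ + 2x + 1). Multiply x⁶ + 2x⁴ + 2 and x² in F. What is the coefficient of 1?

2

Multiply in ℤ_3[x]: (x⁶ + 2x⁴ + 2)·(x²) = x⁸ + 2x⁶ + 2x².
Reduce using x⁷ ≡ x⁶ + x³ + x + 2 (mod x⁷ + 2x⁶ + 2x³ + 2x + 1).
Reduced: x⁴ + x³ + 2.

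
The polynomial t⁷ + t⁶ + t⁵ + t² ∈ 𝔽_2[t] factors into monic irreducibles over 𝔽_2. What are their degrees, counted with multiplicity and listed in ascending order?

Write g(t) = t⁷ + t⁶ + t⁵ + t².
Roots in 𝔽_2: g(0) = 0 → root; g(1) = 0 → root.
Linear factors from roots: (t), (t + 1).
Complete factorization: g(t) = (t)^2·(t + 1)^2·(t³ + t² + 1).
Factor degrees with multiplicity: 1 + 1 + 1 + 1 + 3 = 7.

1, 1, 1, 1, 3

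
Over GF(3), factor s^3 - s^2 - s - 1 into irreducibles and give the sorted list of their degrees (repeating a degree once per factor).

3

Write g(s) = s^3 - s^2 - s - 1.
Roots in GF(3): g(0) = 2; g(1) = 1; g(2) = 1.
Complete factorization: g(s) = (s^3 - s^2 - s - 1).
Factor degrees with multiplicity: 3 = 3.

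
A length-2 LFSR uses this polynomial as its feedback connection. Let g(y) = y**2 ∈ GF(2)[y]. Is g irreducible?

Check for roots in GF(2): g(0) = 0 → root; g(1) = 1.
g(0) = 0, so (y) divides g(y); g is reducible.

No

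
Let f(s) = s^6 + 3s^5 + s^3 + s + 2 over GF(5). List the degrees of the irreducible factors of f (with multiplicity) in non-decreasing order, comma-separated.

Roots in GF(5): f(0) = 2; f(1) = 3; f(2) = 2; f(3) = 0 → root; f(4) = 3.
Linear factors from roots: (s + 2).
Complete factorization: f(s) = (s + 2)·(s^2 + 3)·(s^3 + s^2 + 2).
Factor degrees with multiplicity: 1 + 2 + 3 = 6.

1, 2, 3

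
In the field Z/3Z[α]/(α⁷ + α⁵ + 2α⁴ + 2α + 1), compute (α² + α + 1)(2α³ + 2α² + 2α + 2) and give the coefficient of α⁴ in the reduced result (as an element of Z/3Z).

Multiply in Z/3Z[α]: (α² + α + 1)·(2α³ + 2α² + 2α + 2) = 2α⁵ + α⁴ + α + 2.
Reduced: 2α⁵ + α⁴ + α + 2.

1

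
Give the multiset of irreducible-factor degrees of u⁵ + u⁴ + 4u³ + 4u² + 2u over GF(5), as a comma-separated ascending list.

Write f(u) = u⁵ + u⁴ + 4u³ + 4u² + 2u.
Roots in GF(5): f(0) = 0 → root; f(1) = 2; f(2) = 0 → root; f(3) = 4; f(4) = 3.
Linear factors from roots: (u), (u + 3).
Complete factorization: f(u) = (u)·(u + 3)·(u³ + 3u² + 4).
Factor degrees with multiplicity: 1 + 1 + 3 = 5.

1, 1, 3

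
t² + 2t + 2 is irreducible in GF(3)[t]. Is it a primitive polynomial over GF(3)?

Yes

Write f(t) = t² + 2t + 2.
|GF(3^2)^×| = 3^2 − 1 = 8. Prime factorization: 8 = 2^3.
f is primitive ⇔ t has order 8 in GF(3)[t]/(f), i.e. t^(8/q) ≠ 1 for each prime q | 8.
t^(4) mod f = 2.
None equal 1, so t has full order 8; f is primitive.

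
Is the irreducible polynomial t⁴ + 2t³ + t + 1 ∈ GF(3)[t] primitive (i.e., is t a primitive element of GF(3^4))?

No

Write f(t) = t⁴ + 2t³ + t + 1.
|GF(3^4)^×| = 3^4 − 1 = 80. Prime factorization: 80 = 2^4·5.
f is primitive ⇔ t has order 80 in GF(3)[t]/(f), i.e. t^(80/q) ≠ 1 for each prime q | 80.
t^(40) mod f = 1
t^(16) mod f = 2t² + 2t + 1.
Since t^(40) = 1, the order of t divides 40 < 80; not primitive.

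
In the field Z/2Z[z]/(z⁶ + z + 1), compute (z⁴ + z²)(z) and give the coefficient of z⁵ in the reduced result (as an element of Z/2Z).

Multiply in Z/2Z[z]: (z⁴ + z²)·(z) = z⁵ + z³.
Reduced: z⁵ + z³.

1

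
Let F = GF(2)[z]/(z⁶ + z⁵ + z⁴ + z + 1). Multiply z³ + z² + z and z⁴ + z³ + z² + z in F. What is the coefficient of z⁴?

Multiply in GF(2)[z]: (z³ + z² + z)·(z⁴ + z³ + z² + z) = z⁷ + z⁵ + z⁴ + z².
Reduce using z⁶ ≡ z⁵ + z⁴ + z + 1 (mod z⁶ + z⁵ + z⁴ + z + 1).
Reduced: z⁵ + 1.

0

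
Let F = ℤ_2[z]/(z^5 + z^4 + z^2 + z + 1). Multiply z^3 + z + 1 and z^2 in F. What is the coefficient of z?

1

Multiply in ℤ_2[z]: (z^3 + z + 1)·(z^2) = z^5 + z^3 + z^2.
Reduce using z^5 ≡ z^4 + z^2 + z + 1 (mod z^5 + z^4 + z^2 + z + 1).
Reduced: z^4 + z^3 + z + 1.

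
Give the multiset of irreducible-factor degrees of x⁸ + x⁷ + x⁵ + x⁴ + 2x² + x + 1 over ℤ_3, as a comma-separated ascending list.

Write f(x) = x⁸ + x⁷ + x⁵ + x⁴ + 2x² + x + 1.
Roots in ℤ_3: f(0) = 1; f(1) = 2; f(2) = 2.
Complete factorization: f(x) = (x⁸ + x⁷ + x⁵ + x⁴ + 2x² + x + 1).
Factor degrees with multiplicity: 8 = 8.

8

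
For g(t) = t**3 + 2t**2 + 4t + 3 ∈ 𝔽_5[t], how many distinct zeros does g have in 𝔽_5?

Evaluate at each of the 5 elements of 𝔽_5:
g(0) = 3; g(1) = 0 → root; g(2) = 2; g(3) = 0 → root; g(4) = 0 → root.
Roots: {1, 3, 4}.

3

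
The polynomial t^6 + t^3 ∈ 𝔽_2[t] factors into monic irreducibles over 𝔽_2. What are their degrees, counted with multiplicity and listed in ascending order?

Write f(t) = t^6 + t^3.
Roots in 𝔽_2: f(0) = 0 → root; f(1) = 0 → root.
Linear factors from roots: (t), (t + 1).
Complete factorization: f(t) = (t + 1)·(t)^3·(t^2 + t + 1).
Factor degrees with multiplicity: 1 + 1 + 1 + 1 + 2 = 6.

1, 1, 1, 1, 2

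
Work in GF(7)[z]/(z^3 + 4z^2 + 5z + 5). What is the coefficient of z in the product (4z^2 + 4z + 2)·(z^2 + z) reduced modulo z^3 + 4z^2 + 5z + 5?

Multiply in GF(7)[z]: (4z^2 + 4z + 2)·(z^2 + z) = 4z^4 + z^3 + 6z^2 + 2z.
Reduce using z^3 ≡ 3z^2 + 2z + 2 (mod z^3 + 4z^2 + 5z + 5).
Reduced: 4z^2 + z + 5.

1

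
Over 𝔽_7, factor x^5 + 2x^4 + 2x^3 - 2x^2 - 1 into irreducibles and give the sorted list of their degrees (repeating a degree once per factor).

1, 2, 2

Write f(x) = x^5 + 2x^4 + 2x^3 - 2x^2 - 1.
Linear factors from roots: (x + 3).
Complete factorization: f(x) = (x + 3)·(x^2 + 2x - 2)·(x^2 - 3x - 1).
Factor degrees with multiplicity: 1 + 2 + 2 = 5.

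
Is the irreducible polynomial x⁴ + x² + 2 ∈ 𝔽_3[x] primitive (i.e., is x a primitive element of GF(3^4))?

Write f(x) = x⁴ + x² + 2.
|GF(3^4)^×| = 3^4 − 1 = 80. Prime factorization: 80 = 2^4·5.
f is primitive ⇔ x has order 80 in GF(3)[x]/(f), i.e. x^(80/q) ≠ 1 for each prime q | 80.
x^(40) mod f = 2.
x^(16) mod f = 1
Since x^(16) = 1, the order of x divides 16 < 80; not primitive.

No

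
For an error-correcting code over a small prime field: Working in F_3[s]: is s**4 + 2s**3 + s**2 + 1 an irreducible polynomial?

Write P(s) = s**4 + 2s**3 + s**2 + 1.
Check for roots in F_3: P(0) = 1; P(1) = 2; P(2) = 1.
No roots, so no linear factors.
Monic irreducibles of degree 2 over GF(3): s**2 + 1, s**2 + s + 2, s**2 + 2s + 2.
None of them divide P (all give nonzero remainder).
No irreducible factor of degree ≤ 2 exists, so P is irreducible over GF(3).

Yes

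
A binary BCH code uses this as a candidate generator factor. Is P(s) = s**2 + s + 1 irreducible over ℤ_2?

Check for roots in ℤ_2: P(0) = 1; P(1) = 1.
No roots. A degree-2 polynomial over a field with no linear factor is irreducible.

Yes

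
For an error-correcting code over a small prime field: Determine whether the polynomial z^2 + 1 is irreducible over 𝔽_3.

Yes

Write m(z) = z^2 + 1.
Check for roots in 𝔽_3: m(0) = 1; m(1) = 2; m(2) = 2.
No roots. A degree-2 polynomial over a field with no linear factor is irreducible.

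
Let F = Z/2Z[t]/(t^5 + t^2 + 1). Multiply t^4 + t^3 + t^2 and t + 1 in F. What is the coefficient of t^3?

0

Multiply in Z/2Z[t]: (t^4 + t^3 + t^2)·(t + 1) = t^5 + t^2.
Reduce using t^5 ≡ t^2 + 1 (mod t^5 + t^2 + 1).
Reduced: 1.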